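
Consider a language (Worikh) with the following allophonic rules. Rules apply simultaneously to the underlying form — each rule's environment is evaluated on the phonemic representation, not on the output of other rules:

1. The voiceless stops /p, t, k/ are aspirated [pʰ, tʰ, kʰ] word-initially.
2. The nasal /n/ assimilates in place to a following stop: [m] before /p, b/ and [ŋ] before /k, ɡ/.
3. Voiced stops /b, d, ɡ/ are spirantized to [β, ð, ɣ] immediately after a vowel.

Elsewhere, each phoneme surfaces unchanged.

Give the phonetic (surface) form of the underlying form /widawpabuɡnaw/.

[wiðawpaβuɣnaw]

/w/ (word-initial) is unaffected → [w].
/i/ (between /w/ and /d/): no rule targets it → [i].
Rule 3 applies to /d/ (between /i/ and /a/: immediately after a vowel) → [ð].
/a/ stays [a].
/w/ (between /a/ and /p/) is unaffected → [w].
/p/ — between /w/ and /a/; rule 1 does not apply here → [p].
/a/ stays [a].
Rule 3 applies to /b/ (between /a/ and /u/: immediately after a vowel) → [β].
/u/ (between /b/ and /ɡ/): no rule targets it → [u].
/ɡ/ (between /u/ and /n/): immediately after a vowel, so rule 3 applies → [ɣ].
/n/ — between /ɡ/ and /a/; rule 2 does not apply here → [n].
/a/ — not in any rule's target class → [a].
/w/ stays [w].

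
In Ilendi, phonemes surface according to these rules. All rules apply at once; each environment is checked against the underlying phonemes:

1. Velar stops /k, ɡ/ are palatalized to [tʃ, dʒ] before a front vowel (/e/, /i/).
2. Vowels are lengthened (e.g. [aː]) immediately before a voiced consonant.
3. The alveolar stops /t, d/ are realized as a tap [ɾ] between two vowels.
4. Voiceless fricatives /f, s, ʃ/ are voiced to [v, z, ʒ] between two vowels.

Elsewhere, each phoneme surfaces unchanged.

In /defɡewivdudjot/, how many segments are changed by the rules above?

4

Segments that undergo a rule: /ɡ/ → [dʒ] (rule 1); /e/ → [eː] (rule 2); /i/ → [iː] (rule 2); /u/ → [uː] (rule 2).
All other segments surface unchanged.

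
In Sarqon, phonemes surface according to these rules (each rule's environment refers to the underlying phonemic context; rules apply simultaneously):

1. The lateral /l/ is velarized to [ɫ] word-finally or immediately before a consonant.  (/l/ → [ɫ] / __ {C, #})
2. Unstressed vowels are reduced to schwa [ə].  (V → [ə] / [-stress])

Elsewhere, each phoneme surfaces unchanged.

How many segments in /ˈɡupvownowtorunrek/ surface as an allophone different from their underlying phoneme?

5

Segments that undergo a rule: /o/ → [ə] (rule 2); /o/ → [ə] (rule 2); /o/ → [ə] (rule 2); /u/ → [ə] (rule 2); /e/ → [ə] (rule 2).
All other segments surface unchanged.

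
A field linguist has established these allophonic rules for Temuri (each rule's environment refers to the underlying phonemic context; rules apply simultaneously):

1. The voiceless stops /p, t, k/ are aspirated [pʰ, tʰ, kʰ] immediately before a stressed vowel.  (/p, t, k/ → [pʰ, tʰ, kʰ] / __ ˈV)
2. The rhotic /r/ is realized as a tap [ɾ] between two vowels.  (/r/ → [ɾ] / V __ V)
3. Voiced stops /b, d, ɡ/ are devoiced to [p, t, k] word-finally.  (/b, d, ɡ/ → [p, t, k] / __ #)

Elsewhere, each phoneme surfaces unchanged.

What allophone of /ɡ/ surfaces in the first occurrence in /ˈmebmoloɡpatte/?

/ɡ/ (between /o/ and /p/) is in the target of rule 3 but the environment (word-finally) is not met → [ɡ].

[ɡ]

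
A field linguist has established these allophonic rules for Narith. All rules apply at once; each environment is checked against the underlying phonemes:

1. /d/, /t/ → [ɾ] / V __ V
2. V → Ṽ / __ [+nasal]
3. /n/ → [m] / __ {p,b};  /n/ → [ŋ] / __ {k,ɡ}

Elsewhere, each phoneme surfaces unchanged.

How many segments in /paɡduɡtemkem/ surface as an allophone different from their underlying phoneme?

2

Segments that undergo a rule: /e/ → [ẽ] (rule 2); /e/ → [ẽ] (rule 2).
All other segments surface unchanged.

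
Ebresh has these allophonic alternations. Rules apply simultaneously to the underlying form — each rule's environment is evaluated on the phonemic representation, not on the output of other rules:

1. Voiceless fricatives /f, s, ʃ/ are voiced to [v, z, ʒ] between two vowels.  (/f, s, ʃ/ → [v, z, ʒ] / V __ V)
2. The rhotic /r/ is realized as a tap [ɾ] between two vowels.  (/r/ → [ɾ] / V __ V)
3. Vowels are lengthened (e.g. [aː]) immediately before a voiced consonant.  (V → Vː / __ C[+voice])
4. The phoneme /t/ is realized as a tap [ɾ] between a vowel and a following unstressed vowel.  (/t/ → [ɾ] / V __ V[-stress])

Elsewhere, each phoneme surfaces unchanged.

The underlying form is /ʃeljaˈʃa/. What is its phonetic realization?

/ʃ/ (word-initial) is in the target of rule 1 but the environment (between two vowels) is not met → [ʃ].
Rule 3 applies to /e/ (between /ʃ/ and /l/: before a voiced consonant) → [eː].
/l/ stays [l].
/j/ (between /l/ and /a/): no rule targets it → [j].
/a/ (between /j/ and /ʃ/): rule 3 targets it, but not before a voiced consonant → unchanged [a].
/ʃ/ — between /a/ and /a/, between two vowels — surfaces as [ʒ] (rule 1).
/a/ — word-final; rule 3 does not apply here → [a].

[ʃeːljaˈʒa]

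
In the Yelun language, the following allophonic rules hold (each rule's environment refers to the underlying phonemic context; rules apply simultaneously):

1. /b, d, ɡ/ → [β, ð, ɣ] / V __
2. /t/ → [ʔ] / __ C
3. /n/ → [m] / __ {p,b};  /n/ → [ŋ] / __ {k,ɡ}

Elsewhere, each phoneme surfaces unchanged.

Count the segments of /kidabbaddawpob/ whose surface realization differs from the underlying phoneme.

Segments that undergo a rule: /d/ → [ð] (rule 1); /b/ → [β] (rule 1); /d/ → [ð] (rule 1); /b/ → [β] (rule 1).
All other segments surface unchanged.

4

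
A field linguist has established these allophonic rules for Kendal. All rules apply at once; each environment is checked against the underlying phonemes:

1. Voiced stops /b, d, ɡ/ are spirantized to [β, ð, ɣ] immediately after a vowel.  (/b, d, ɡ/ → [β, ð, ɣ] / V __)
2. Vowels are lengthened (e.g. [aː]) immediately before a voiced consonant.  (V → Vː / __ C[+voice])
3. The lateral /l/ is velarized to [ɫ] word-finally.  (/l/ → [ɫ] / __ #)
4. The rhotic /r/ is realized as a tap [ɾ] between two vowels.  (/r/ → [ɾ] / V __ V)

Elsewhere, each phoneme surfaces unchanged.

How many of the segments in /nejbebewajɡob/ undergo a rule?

7

Segments that undergo a rule: /e/ → [eː] (rule 2); /e/ → [eː] (rule 2); /b/ → [β] (rule 1); /e/ → [eː] (rule 2); /a/ → [aː] (rule 2); /o/ → [oː] (rule 2); /b/ → [β] (rule 1).
All other segments surface unchanged.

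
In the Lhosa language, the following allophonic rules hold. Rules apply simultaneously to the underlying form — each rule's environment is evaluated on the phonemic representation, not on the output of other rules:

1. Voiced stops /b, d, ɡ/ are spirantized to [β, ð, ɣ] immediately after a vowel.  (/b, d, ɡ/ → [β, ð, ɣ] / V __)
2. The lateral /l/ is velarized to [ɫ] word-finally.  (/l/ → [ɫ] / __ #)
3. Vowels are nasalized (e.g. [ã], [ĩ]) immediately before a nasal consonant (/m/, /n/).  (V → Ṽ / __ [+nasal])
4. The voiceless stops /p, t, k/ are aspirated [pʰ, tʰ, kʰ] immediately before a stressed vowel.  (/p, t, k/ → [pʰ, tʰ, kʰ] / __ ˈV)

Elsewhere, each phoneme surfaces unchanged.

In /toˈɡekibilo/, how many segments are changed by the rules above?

2

Segments that undergo a rule: /ɡ/ → [ɣ] (rule 1); /b/ → [β] (rule 1).
All other segments surface unchanged.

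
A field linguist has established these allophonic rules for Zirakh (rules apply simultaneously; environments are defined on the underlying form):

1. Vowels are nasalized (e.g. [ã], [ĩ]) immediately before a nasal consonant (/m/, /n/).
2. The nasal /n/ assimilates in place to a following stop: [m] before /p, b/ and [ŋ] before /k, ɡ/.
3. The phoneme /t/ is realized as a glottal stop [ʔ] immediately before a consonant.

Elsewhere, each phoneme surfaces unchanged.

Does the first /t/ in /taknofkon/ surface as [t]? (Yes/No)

Yes

/t/ (word-initial) is in the target of rule 3 but the environment (immediately before a consonant) is not met → [t].
The actual realization is [t], which matches [t].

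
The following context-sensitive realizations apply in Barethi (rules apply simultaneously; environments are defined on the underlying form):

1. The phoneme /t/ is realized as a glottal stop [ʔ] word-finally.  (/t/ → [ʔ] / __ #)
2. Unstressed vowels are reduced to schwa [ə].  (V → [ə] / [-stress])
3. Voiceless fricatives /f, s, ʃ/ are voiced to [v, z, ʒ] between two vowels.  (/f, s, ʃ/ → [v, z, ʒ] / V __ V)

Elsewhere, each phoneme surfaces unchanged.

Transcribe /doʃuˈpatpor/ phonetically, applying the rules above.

/d/ (word-initial): no rule targets it → [d].
/o/ — between /d/ and /ʃ/, in an unstressed syllable — surfaces as [ə] (rule 2).
/ʃ/ (between /o/ and /u/) occurs between two vowels → [ʒ] by rule 3.
Rule 2 applies to /u/ (between /ʃ/ and /p/: in an unstressed syllable) → [ə].
/p/ stays [p].
/a/ (between /p/ and /t/): rule 2 targets it, but not in an unstressed syllable → unchanged [a].
/t/ (between /a/ and /p/) fails the environment for rule 1, so it stays [t].
/p/ — not in any rule's target class → [p].
Rule 2 applies to /o/ (between /p/ and /r/: in an unstressed syllable) → [ə].
/r/ stays [r].

[dəʒəˈpatpər]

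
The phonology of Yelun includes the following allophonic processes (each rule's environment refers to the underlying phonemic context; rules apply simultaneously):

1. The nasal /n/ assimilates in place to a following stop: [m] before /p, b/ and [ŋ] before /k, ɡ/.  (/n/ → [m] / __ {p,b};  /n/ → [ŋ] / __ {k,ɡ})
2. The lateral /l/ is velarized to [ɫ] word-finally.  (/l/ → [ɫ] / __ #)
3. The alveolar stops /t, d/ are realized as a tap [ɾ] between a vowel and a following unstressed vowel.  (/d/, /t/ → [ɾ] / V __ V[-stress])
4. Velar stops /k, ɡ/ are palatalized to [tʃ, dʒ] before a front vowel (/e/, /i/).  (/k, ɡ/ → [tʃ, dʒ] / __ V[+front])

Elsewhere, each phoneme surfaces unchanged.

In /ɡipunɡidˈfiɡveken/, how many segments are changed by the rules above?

Segments that undergo a rule: /ɡ/ → [dʒ] (rule 4); /n/ → [ŋ] (rule 1); /ɡ/ → [dʒ] (rule 4); /k/ → [tʃ] (rule 4).
All other segments surface unchanged.

4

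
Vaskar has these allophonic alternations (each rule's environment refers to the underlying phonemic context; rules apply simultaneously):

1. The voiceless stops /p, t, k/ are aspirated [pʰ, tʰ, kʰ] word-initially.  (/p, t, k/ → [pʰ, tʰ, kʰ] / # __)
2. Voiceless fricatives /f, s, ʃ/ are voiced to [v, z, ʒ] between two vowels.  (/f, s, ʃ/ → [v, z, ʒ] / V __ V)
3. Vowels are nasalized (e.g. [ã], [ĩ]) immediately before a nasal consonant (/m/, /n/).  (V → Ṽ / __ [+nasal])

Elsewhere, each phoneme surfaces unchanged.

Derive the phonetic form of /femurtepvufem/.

/f/ (word-initial): rule 2 targets it, but not between two vowels → unchanged [f].
/e/ (between /f/ and /m/) occurs before a nasal consonant → [ẽ] by rule 3.
/m/ (between /e/ and /u/): no rule targets it → [m].
/u/ (between /m/ and /r/): rule 3 targets it, but not before a nasal consonant → unchanged [u].
/r/ — not in any rule's target class → [r].
/t/ (between /r/ and /e/) is in the target of rule 1 but the environment (word-initially) is not met → [t].
/e/ (between /t/ and /p/) is in the target of rule 3 but the environment (before a nasal consonant) is not met → [e].
/p/ (between /e/ and /v/): rule 1 targets it, but not word-initially → unchanged [p].
/v/ stays [v].
/u/ — between /v/ and /f/; rule 3 does not apply here → [u].
/f/ — between /u/ and /e/, between two vowels — surfaces as [v] (rule 2).
Rule 3 applies to /e/ (between /f/ and /m/: before a nasal consonant) → [ẽ].
/m/ (word-final): no rule targets it → [m].

[fẽmurtepvuvẽm]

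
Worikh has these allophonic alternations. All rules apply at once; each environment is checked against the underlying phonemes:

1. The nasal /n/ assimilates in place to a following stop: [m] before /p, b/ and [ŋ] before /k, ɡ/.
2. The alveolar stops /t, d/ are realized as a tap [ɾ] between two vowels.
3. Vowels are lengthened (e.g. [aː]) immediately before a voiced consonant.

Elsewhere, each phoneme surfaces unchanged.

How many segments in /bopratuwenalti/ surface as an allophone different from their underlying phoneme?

4

Segments that undergo a rule: /t/ → [ɾ] (rule 2); /u/ → [uː] (rule 3); /e/ → [eː] (rule 3); /a/ → [aː] (rule 3).
All other segments surface unchanged.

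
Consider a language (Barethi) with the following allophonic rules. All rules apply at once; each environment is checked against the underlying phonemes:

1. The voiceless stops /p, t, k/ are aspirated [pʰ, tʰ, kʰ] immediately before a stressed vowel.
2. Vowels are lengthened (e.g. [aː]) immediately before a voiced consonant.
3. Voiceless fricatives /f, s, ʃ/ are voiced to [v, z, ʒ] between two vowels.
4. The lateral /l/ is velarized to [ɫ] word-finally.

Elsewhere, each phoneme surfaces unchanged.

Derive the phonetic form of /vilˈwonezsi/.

/v/ (word-initial) is unaffected → [v].
/i/ meets the environment for rule 2 (before a voiced consonant) → [iː].
/l/ (between /i/ and /w/) is in the target of rule 4 but the environment (word-finally) is not met → [l].
/w/ (between /l/ and /o/) is unaffected → [w].
/o/ (between /w/ and /n/) occurs before a voiced consonant → [oː] by rule 2.
/n/ (between /o/ and /e/): no rule targets it → [n].
/e/ meets the environment for rule 2 (before a voiced consonant) → [eː].
/z/ (between /e/ and /s/) is unaffected → [z].
/s/ — between /z/ and /i/; rule 3 does not apply here → [s].
/i/ — word-final; rule 2 does not apply here → [i].

[viːlˈwoːneːzsi]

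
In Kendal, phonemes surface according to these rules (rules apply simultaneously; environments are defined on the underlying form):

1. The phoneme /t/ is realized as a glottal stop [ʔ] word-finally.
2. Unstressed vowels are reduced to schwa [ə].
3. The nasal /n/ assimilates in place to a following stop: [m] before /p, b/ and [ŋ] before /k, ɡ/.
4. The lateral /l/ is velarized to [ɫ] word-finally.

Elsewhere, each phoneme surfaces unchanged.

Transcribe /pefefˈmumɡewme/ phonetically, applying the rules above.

[pəfəfˈmumɡəwmə]

/p/ (word-initial) is unaffected → [p].
/e/ — between /p/ and /f/, in an unstressed syllable — surfaces as [ə] (rule 2).
/f/ (between /e/ and /e/): no rule targets it → [f].
/e/ (between /f/ and /f/) occurs in an unstressed syllable → [ə] by rule 2.
/f/ (between /e/ and /m/): no rule targets it → [f].
/m/ — not in any rule's target class → [m].
/u/ (between /m/ and /m/): rule 2 targets it, but not in an unstressed syllable → unchanged [u].
/m/ stays [m].
/ɡ/ — not in any rule's target class → [ɡ].
/e/ — between /ɡ/ and /w/, in an unstressed syllable — surfaces as [ə] (rule 2).
/w/ (between /e/ and /m/): no rule targets it → [w].
/m/ stays [m].
/e/ (word-final): in an unstressed syllable, so rule 2 applies → [ə].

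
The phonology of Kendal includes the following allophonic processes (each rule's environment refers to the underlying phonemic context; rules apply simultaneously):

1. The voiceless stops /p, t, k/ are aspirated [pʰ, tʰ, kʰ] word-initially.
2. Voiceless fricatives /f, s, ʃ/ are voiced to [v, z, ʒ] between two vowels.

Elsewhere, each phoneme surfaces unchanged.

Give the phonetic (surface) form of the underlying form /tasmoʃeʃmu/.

Rule 1 applies to /t/ (word-initial: word-initially) → [tʰ].
/s/ (between /a/ and /m/) is in the target of rule 2 but the environment (between two vowels) is not met → [s].
/ʃ/ (between /o/ and /e/): between two vowels, so rule 2 applies → [ʒ].
/ʃ/ (between /e/ and /m/) fails the environment for rule 2, so it stays [ʃ].

[tʰasmoʒeʃmu]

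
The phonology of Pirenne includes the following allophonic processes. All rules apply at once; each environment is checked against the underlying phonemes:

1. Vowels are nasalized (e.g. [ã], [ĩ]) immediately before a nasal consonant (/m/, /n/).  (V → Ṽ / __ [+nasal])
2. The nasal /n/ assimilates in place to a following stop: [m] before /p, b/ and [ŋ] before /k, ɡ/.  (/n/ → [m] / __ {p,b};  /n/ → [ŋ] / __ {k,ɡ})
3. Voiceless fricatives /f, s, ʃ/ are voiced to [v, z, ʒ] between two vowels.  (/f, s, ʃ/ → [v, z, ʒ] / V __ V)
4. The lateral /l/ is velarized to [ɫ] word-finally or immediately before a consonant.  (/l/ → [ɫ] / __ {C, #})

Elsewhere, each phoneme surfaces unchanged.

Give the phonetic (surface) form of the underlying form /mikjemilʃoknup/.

/m/ stays [m].
/i/ (between /m/ and /k/) fails the environment for rule 1, so it stays [i].
/k/ stays [k].
/j/ (between /k/ and /e/): no rule targets it → [j].
/e/ — between /j/ and /m/, before a nasal consonant — surfaces as [ẽ] (rule 1).
/m/ (between /e/ and /i/) is unaffected → [m].
/i/ (between /m/ and /l/): rule 1 targets it, but not before a nasal consonant → unchanged [i].
/l/ (between /i/ and /ʃ/) occurs word-finally or immediately before a consonant → [ɫ] by rule 4.
/ʃ/ (between /l/ and /o/) is in the target of rule 3 but the environment (between two vowels) is not met → [ʃ].
/o/ (between /ʃ/ and /k/): rule 1 targets it, but not before a nasal consonant → unchanged [o].
/k/ stays [k].
/n/ — between /k/ and /u/; rule 2 does not apply here → [n].
/u/ (between /n/ and /p/) fails the environment for rule 1, so it stays [u].
/p/ — not in any rule's target class → [p].

[mikjẽmiɫʃoknup]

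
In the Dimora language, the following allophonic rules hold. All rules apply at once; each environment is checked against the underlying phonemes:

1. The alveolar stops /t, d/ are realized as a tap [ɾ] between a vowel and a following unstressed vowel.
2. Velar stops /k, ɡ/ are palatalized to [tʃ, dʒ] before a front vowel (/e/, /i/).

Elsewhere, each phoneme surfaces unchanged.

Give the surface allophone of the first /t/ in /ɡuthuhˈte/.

/t/ (between /u/ and /h/): rule 1 targets it, but not between a vowel and a following unstressed vowel → unchanged [t].

[t]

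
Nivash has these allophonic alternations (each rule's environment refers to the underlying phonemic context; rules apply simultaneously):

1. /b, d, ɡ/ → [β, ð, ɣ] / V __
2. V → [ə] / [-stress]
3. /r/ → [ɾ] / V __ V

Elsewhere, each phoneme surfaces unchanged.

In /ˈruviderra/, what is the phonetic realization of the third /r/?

/r/ (between /r/ and /a/) fails the environment for rule 3, so it stays [r].

[r]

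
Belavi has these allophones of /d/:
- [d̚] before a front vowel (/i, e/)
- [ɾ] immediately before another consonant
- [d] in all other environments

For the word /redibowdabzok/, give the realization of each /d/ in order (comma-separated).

Occurrence 1 (position 3): before a front vowel (/i, e/) → [d̚].
Occurrence 2 (position 8): no conditioning environment matches → elsewhere allophone [d].

[d̚], [d]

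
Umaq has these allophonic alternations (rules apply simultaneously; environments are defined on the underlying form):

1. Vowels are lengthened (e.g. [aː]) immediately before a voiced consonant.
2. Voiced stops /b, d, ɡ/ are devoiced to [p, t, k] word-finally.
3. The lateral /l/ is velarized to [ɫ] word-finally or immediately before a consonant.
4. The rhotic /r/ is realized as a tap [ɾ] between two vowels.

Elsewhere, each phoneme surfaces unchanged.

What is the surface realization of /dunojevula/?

[duːnoːjeːvuːla]

/d/ (word-initial) fails the environment for rule 2, so it stays [d].
/u/ — between /d/ and /n/, before a voiced consonant — surfaces as [uː] (rule 1).
/n/ stays [n].
/o/ (between /n/ and /j/): before a voiced consonant, so rule 1 applies → [oː].
/j/ — not in any rule's target class → [j].
/e/ — between /j/ and /v/, before a voiced consonant — surfaces as [eː] (rule 1).
/v/ stays [v].
/u/ — between /v/ and /l/, before a voiced consonant — surfaces as [uː] (rule 1).
/l/ (between /u/ and /a/): rule 3 targets it, but not word-finally or immediately before a consonant → unchanged [l].
/a/ — word-final; rule 1 does not apply here → [a].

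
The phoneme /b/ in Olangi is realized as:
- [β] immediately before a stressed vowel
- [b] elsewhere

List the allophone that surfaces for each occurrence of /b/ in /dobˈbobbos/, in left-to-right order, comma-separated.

Occurrence 1 (position 3): no conditioning environment matches → elsewhere allophone [b].
Occurrence 2 (position 4): immediately before a stressed vowel → [β].
Occurrence 3 (position 6): no conditioning environment matches → elsewhere allophone [b].
Occurrence 4 (position 7): no conditioning environment matches → elsewhere allophone [b].

[b], [β], [b], [b]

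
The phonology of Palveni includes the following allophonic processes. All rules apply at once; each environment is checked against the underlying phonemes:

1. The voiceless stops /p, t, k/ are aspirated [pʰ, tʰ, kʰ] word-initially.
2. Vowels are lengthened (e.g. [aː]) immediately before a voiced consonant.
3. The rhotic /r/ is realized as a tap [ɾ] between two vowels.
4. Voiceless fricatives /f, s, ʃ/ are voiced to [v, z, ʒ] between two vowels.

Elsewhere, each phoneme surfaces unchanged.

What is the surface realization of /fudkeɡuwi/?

[fuːdkeːɡuːwi]

/f/ (word-initial): rule 4 targets it, but not between two vowels → unchanged [f].
Rule 2 applies to /u/ (between /f/ and /d/: before a voiced consonant) → [uː].
/k/ (between /d/ and /e/) fails the environment for rule 1, so it stays [k].
/e/ (between /k/ and /ɡ/): before a voiced consonant, so rule 2 applies → [eː].
/u/ — between /ɡ/ and /w/, before a voiced consonant — surfaces as [uː] (rule 2).
/i/ — word-final; rule 2 does not apply here → [i].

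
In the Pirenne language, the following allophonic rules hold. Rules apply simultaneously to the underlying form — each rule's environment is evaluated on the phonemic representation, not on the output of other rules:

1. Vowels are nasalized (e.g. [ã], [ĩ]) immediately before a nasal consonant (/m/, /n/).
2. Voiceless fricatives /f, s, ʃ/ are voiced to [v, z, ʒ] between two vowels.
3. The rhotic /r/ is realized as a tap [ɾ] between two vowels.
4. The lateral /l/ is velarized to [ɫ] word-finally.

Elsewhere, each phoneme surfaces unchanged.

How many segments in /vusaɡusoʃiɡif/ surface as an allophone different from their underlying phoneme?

Segments that undergo a rule: /s/ → [z] (rule 2); /s/ → [z] (rule 2); /ʃ/ → [ʒ] (rule 2).
All other segments surface unchanged.

3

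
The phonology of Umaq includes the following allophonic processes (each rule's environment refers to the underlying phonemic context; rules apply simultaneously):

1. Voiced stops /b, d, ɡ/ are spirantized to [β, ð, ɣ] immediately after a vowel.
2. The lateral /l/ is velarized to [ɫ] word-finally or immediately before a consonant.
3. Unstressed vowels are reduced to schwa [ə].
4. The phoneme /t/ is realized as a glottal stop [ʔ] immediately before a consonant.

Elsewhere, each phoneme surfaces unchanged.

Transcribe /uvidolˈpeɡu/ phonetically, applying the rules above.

/u/ meets the environment for rule 3 (in an unstressed syllable) → [ə].
/v/ stays [v].
/i/ (between /v/ and /d/) occurs in an unstressed syllable → [ə] by rule 3.
/d/ meets the environment for rule 1 (immediately after a vowel) → [ð].
/o/ (between /d/ and /l/): in an unstressed syllable, so rule 3 applies → [ə].
/l/ (between /o/ and /p/) occurs word-finally or immediately before a consonant → [ɫ] by rule 2.
/p/ (between /l/ and /e/) is unaffected → [p].
/e/ — between /p/ and /ɡ/; rule 3 does not apply here → [e].
/ɡ/ (between /e/ and /u/): immediately after a vowel, so rule 1 applies → [ɣ].
/u/ — word-final, in an unstressed syllable — surfaces as [ə] (rule 3).

[əvəðəɫˈpeɣə]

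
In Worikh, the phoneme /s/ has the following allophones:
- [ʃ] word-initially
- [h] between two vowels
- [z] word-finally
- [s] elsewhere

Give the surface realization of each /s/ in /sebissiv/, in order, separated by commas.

[ʃ], [s], [s]

Occurrence 1 (position 1): word-initially → [ʃ].
Occurrence 2 (position 5): no conditioning environment matches → elsewhere allophone [s].
Occurrence 3 (position 6): no conditioning environment matches → elsewhere allophone [s].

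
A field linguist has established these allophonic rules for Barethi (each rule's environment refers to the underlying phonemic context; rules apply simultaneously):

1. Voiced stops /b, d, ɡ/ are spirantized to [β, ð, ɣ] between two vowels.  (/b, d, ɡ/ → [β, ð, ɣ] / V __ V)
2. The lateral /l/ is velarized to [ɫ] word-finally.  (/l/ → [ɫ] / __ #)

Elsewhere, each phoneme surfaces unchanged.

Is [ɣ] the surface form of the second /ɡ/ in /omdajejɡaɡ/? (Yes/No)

No

/ɡ/ (word-final) fails the environment for rule 1, so it stays [ɡ].
The actual realization is [ɡ], not [ɣ].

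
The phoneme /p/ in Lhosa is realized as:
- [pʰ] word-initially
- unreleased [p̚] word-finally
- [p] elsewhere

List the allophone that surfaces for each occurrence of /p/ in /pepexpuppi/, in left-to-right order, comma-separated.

[pʰ], [p], [p], [p], [p]

Occurrence 1 (position 1): word-initially → [pʰ].
Occurrence 2 (position 3): no conditioning environment matches → elsewhere allophone [p].
Occurrence 3 (position 6): no conditioning environment matches → elsewhere allophone [p].
Occurrence 4 (position 8): no conditioning environment matches → elsewhere allophone [p].
Occurrence 5 (position 9): no conditioning environment matches → elsewhere allophone [p].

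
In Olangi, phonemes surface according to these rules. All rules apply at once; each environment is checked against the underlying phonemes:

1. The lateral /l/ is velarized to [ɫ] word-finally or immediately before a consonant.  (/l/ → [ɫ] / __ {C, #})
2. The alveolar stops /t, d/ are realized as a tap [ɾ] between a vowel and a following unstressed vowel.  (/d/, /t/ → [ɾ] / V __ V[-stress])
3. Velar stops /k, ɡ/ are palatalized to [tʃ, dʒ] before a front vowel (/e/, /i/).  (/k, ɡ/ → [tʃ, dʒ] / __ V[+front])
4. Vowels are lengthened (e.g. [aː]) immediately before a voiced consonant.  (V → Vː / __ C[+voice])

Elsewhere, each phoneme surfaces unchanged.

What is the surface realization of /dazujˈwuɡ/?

[daːzuːjˈwuːɡ]

/d/ (word-initial) fails the environment for rule 2, so it stays [d].
/a/ (between /d/ and /z/) occurs before a voiced consonant → [aː] by rule 4.
Rule 4 applies to /u/ (between /z/ and /j/: before a voiced consonant) → [uː].
Rule 4 applies to /u/ (between /w/ and /ɡ/: before a voiced consonant) → [uː].
/ɡ/ (word-final) fails the environment for rule 3, so it stays [ɡ].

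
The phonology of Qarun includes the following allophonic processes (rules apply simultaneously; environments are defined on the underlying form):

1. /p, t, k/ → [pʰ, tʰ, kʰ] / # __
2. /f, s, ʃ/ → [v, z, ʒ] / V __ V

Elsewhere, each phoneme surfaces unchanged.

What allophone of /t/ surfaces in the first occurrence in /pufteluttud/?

[t]

/t/ — between /f/ and /e/; rule 1 does not apply here → [t].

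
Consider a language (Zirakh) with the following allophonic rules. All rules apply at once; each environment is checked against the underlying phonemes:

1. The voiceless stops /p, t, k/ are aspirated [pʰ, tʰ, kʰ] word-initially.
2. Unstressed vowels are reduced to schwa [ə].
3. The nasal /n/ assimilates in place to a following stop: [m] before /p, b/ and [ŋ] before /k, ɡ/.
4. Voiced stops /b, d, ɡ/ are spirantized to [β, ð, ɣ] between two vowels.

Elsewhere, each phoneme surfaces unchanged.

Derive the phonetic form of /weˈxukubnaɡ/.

/w/ (word-initial): no rule targets it → [w].
/e/ (between /w/ and /x/) occurs in an unstressed syllable → [ə] by rule 2.
/x/ (between /e/ and /u/): no rule targets it → [x].
/u/ (between /x/ and /k/) is in the target of rule 2 but the environment (in an unstressed syllable) is not met → [u].
/k/ (between /u/ and /u/): rule 1 targets it, but not word-initially → unchanged [k].
Rule 2 applies to /u/ (between /k/ and /b/: in an unstressed syllable) → [ə].
/b/ (between /u/ and /n/) fails the environment for rule 4, so it stays [b].
/n/ (between /b/ and /a/) fails the environment for rule 3, so it stays [n].
Rule 2 applies to /a/ (between /n/ and /ɡ/: in an unstressed syllable) → [ə].
/ɡ/ (word-final): rule 4 targets it, but not between two vowels → unchanged [ɡ].

[wəˈxukəbnəɡ]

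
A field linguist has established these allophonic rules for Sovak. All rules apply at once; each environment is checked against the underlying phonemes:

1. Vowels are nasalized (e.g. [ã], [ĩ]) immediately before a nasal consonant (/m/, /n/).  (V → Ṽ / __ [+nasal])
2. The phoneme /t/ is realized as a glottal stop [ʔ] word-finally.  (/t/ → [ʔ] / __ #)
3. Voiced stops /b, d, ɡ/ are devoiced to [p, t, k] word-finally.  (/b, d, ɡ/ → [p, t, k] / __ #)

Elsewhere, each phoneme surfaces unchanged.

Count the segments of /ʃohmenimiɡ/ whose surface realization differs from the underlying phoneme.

3

Segments that undergo a rule: /e/ → [ẽ] (rule 1); /i/ → [ĩ] (rule 1); /ɡ/ → [k] (rule 3).
All other segments surface unchanged.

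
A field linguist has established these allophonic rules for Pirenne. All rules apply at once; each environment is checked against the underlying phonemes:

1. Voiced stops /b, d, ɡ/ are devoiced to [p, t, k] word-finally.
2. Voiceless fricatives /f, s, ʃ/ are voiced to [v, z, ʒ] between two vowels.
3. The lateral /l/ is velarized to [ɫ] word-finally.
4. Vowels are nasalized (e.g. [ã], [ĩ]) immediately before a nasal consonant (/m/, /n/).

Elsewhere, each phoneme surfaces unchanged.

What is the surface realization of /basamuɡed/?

/b/ (word-initial) is in the target of rule 1 but the environment (word-finally) is not met → [b].
/a/ (between /b/ and /s/): rule 4 targets it, but not before a nasal consonant → unchanged [a].
/s/ (between /a/ and /a/): between two vowels, so rule 2 applies → [z].
Rule 4 applies to /a/ (between /s/ and /m/: before a nasal consonant) → [ã].
/m/ stays [m].
/u/ (between /m/ and /ɡ/) fails the environment for rule 4, so it stays [u].
/ɡ/ (between /u/ and /e/) is in the target of rule 1 but the environment (word-finally) is not met → [ɡ].
/e/ (between /ɡ/ and /d/) is in the target of rule 4 but the environment (before a nasal consonant) is not met → [e].
Rule 1 applies to /d/ (word-final: word-finally) → [t].

[bazãmuɡet]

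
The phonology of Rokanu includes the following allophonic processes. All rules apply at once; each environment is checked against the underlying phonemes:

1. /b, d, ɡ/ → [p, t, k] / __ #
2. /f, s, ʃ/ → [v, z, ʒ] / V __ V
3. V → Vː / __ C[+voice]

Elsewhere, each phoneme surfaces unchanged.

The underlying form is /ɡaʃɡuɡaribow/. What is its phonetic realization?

/ɡ/ (word-initial): rule 1 targets it, but not word-finally → unchanged [ɡ].
/a/ (between /ɡ/ and /ʃ/) fails the environment for rule 3, so it stays [a].
/ʃ/ (between /a/ and /ɡ/) is in the target of rule 2 but the environment (between two vowels) is not met → [ʃ].
/ɡ/ (between /ʃ/ and /u/): rule 1 targets it, but not word-finally → unchanged [ɡ].
/u/ meets the environment for rule 3 (before a voiced consonant) → [uː].
/ɡ/ — between /u/ and /a/; rule 1 does not apply here → [ɡ].
Rule 3 applies to /a/ (between /ɡ/ and /r/: before a voiced consonant) → [aː].
/r/ — not in any rule's target class → [r].
/i/ — between /r/ and /b/, before a voiced consonant — surfaces as [iː] (rule 3).
/b/ (between /i/ and /o/) is in the target of rule 1 but the environment (word-finally) is not met → [b].
/o/ meets the environment for rule 3 (before a voiced consonant) → [oː].
/w/ (word-final): no rule targets it → [w].

[ɡaʃɡuːɡaːriːboːw]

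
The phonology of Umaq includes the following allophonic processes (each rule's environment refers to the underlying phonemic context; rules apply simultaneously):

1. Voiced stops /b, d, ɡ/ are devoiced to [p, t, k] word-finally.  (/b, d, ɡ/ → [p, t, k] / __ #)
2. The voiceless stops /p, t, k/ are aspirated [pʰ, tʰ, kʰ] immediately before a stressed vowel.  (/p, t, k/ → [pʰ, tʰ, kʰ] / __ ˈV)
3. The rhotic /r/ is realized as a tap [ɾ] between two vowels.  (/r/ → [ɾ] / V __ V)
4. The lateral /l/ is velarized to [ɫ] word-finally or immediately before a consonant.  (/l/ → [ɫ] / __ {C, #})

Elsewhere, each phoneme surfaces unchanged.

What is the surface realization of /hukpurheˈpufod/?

/h/ stays [h].
/u/ stays [u].
/k/ (between /u/ and /p/): rule 2 targets it, but not immediately before a stressed vowel → unchanged [k].
/p/ (between /k/ and /u/) is in the target of rule 2 but the environment (immediately before a stressed vowel) is not met → [p].
/u/ (between /p/ and /r/): no rule targets it → [u].
/r/ (between /u/ and /h/) is in the target of rule 3 but the environment (between two vowels) is not met → [r].
/h/ — not in any rule's target class → [h].
/e/ (between /h/ and /p/) is unaffected → [e].
Rule 2 applies to /p/ (between /e/ and /u/: immediately before a stressed vowel) → [pʰ].
/u/ (between /p/ and /f/): no rule targets it → [u].
/f/ (between /u/ and /o/) is unaffected → [f].
/o/ (between /f/ and /d/): no rule targets it → [o].
Rule 1 applies to /d/ (word-final: word-finally) → [t].

[hukpurheˈpʰufot]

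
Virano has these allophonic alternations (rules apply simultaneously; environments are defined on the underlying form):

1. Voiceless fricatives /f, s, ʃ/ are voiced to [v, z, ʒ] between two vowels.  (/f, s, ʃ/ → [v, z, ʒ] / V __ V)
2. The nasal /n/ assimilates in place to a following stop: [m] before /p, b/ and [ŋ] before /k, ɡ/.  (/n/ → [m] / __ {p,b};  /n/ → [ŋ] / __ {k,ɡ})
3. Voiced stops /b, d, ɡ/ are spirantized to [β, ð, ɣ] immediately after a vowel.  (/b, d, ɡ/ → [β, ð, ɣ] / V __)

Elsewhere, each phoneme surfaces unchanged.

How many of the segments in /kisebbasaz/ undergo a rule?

Segments that undergo a rule: /s/ → [z] (rule 1); /b/ → [β] (rule 3); /s/ → [z] (rule 1).
All other segments surface unchanged.

3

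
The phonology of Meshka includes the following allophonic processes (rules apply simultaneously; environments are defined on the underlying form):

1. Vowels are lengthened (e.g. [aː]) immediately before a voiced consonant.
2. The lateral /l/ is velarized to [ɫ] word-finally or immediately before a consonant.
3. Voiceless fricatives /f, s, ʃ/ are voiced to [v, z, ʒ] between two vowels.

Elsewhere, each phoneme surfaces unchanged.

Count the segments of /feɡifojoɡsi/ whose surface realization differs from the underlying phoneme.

Segments that undergo a rule: /e/ → [eː] (rule 1); /f/ → [v] (rule 3); /o/ → [oː] (rule 1); /o/ → [oː] (rule 1).
All other segments surface unchanged.

4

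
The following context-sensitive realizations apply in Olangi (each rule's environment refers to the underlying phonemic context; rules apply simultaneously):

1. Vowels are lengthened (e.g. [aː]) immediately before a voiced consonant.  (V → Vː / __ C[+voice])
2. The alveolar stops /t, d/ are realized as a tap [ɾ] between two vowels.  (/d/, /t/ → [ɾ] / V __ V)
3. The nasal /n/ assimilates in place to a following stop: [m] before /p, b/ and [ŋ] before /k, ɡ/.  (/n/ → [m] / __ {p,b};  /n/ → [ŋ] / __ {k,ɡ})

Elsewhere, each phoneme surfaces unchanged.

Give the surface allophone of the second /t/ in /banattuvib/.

[t]

/t/ — between /t/ and /u/; rule 2 does not apply here → [t].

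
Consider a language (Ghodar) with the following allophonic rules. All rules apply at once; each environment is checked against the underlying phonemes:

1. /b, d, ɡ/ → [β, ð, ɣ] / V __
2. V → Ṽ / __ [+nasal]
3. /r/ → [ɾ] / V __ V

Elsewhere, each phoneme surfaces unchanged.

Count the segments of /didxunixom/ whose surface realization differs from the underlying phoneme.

Segments that undergo a rule: /d/ → [ð] (rule 1); /u/ → [ũ] (rule 2); /o/ → [õ] (rule 2).
All other segments surface unchanged.

3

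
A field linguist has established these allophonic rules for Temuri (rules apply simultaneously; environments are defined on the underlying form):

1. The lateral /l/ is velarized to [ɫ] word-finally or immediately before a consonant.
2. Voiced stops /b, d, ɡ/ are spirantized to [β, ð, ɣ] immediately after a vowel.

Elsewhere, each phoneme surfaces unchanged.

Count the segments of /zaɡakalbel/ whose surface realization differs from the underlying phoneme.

Segments that undergo a rule: /ɡ/ → [ɣ] (rule 2); /l/ → [ɫ] (rule 1); /l/ → [ɫ] (rule 1).
All other segments surface unchanged.

3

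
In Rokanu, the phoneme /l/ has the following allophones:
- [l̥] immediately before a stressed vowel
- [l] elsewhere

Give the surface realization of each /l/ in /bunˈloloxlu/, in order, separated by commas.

Occurrence 1 (position 4): immediately before a stressed vowel → [l̥].
Occurrence 2 (position 6): no conditioning environment matches → elsewhere allophone [l].
Occurrence 3 (position 9): no conditioning environment matches → elsewhere allophone [l].

[l̥], [l], [l]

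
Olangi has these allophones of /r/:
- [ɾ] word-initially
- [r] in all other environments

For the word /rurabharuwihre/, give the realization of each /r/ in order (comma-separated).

Occurrence 1 (position 1): word-initially → [ɾ].
Occurrence 2 (position 3): no conditioning environment matches → elsewhere allophone [r].
Occurrence 3 (position 8): no conditioning environment matches → elsewhere allophone [r].
Occurrence 4 (position 13): no conditioning environment matches → elsewhere allophone [r].

[ɾ], [r], [r], [r]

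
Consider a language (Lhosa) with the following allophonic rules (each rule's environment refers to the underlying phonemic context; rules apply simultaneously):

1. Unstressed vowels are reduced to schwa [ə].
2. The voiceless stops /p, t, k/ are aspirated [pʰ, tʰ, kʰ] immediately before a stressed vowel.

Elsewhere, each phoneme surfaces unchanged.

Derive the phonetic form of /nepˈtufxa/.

/n/ (word-initial): no rule targets it → [n].
/e/ meets the environment for rule 1 (in an unstressed syllable) → [ə].
/p/ (between /e/ and /t/) is in the target of rule 2 but the environment (immediately before a stressed vowel) is not met → [p].
/t/ — between /p/ and /u/, immediately before a stressed vowel — surfaces as [tʰ] (rule 2).
/u/ (between /t/ and /f/): rule 1 targets it, but not in an unstressed syllable → unchanged [u].
/f/ stays [f].
/x/ — not in any rule's target class → [x].
/a/ (word-final): in an unstressed syllable, so rule 1 applies → [ə].

[nəpˈtʰufxə]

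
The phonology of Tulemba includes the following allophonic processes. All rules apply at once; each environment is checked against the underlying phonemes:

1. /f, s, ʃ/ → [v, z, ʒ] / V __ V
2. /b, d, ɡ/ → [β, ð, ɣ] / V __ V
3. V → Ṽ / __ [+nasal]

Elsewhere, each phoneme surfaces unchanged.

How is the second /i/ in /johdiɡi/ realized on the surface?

/i/ — word-final; rule 3 does not apply here → [i].

[i]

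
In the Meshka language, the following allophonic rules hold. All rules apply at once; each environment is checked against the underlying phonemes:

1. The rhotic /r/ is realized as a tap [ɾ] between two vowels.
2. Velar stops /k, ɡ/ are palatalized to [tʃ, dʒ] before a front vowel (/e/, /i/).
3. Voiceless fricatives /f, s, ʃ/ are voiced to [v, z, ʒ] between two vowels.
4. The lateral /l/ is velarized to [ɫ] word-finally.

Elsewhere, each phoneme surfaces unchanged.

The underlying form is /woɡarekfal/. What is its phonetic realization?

/w/ — not in any rule's target class → [w].
/o/ — not in any rule's target class → [o].
/ɡ/ — between /o/ and /a/; rule 2 does not apply here → [ɡ].
/a/ stays [a].
/r/ (between /a/ and /e/): between two vowels, so rule 1 applies → [ɾ].
/e/ (between /r/ and /k/) is unaffected → [e].
/k/ — between /e/ and /f/; rule 2 does not apply here → [k].
/f/ (between /k/ and /a/) fails the environment for rule 3, so it stays [f].
/a/ stays [a].
/l/ (word-final) occurs word-finally → [ɫ] by rule 4.

[woɡaɾekfaɫ]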